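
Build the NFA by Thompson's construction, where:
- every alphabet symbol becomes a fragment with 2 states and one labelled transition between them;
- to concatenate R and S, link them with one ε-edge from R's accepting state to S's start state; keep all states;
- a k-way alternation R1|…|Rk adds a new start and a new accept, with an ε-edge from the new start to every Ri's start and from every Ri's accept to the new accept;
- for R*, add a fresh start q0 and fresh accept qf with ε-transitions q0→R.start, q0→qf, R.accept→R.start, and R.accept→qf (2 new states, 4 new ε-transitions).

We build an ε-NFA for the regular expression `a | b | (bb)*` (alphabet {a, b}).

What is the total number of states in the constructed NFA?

12

Bottom-up over the parse tree:
Each of the 4 symbol leaves contributes a 2-state fragment.
  bb : 4 states
  (bb)* : 6 states
  a | b | (bb)* : 12 states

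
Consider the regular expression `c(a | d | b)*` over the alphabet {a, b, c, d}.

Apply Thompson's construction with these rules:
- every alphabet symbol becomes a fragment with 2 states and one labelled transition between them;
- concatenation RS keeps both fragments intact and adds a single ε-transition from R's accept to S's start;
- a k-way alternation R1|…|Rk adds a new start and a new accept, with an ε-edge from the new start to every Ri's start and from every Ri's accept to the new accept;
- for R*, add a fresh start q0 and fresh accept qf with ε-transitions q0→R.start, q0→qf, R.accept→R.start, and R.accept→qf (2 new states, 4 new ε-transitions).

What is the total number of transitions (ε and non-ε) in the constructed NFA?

Bottom-up over the parse tree:
Each of the 4 symbol leaves contributes 1 transition (1 symbol, 0 ε).
  a | d | b → 9 transitions (3 symbol, 6 ε)
  (a | d | b)* → 13 transitions (3 symbol, 10 ε)
  c(a | d | b)* → 15 transitions (4 symbol, 11 ε)

15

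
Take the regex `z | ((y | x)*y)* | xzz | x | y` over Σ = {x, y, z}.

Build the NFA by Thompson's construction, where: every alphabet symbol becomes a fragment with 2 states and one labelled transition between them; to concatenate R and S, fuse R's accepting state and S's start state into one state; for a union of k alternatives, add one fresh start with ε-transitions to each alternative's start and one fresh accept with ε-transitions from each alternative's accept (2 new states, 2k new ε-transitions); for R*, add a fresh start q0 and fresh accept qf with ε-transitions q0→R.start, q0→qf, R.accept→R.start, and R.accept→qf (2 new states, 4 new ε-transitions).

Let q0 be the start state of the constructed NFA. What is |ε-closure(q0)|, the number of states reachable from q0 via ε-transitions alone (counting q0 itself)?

Let C(F) = |ε-closure(F.start)| within fragment F, and note whether F accepts ε. Symbol fragments have C = 1 and do not accept ε. Then:
  y | x : C = 1 + 1 + 1 = 3 (the new accept is not ε-reachable since no branch accepts ε)
  (y | x)* : the star's fresh start ε-reaches both the body's start and the fresh accept: C = 2 + 3 = 5
  (y | x)*y : the left operand accepts ε, so the closure extends into the next operand (the shared merged state is already counted); C = 5 + (1−1) = 5
  ((y | x)*y)* : the star's fresh start ε-reaches both the body's start and the fresh accept: C = 2 + 5 = 7
  xzz : C equals the left operand's closure size = 1 (its accept is not ε-reachable, so the closure stops there)
  z | ((y | x)*y)* | xzz | x | y : C = 1 (new start) + (1 + 7 + 1 + 1 + 1) + 1 (new accept, since some branch ε-reaches its own accept) = 13

13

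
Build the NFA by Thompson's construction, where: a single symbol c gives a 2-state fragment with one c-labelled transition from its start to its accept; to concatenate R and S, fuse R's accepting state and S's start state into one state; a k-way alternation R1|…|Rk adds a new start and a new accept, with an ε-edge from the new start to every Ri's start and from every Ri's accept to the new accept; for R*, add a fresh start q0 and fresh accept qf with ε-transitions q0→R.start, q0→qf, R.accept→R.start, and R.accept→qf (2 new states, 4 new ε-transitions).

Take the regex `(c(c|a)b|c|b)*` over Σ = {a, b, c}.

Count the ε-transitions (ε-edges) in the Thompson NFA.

14

Bottom-up over the parse tree:
Each of the 6 symbol leaves contributes 0 ε-transitions.
  c|a : 4 ε-transitions
  c(c|a)b : 4 ε-transitions
  c(c|a)b|c|b : 10 ε-transitions
  (c(c|a)b|c|b)* : 14 ε-transitions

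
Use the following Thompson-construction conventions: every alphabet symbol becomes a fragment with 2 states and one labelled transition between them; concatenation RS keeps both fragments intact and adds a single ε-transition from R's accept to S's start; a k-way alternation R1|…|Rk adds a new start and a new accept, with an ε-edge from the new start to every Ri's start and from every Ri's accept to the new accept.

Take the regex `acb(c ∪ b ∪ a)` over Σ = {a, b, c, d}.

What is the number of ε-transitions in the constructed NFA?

9

By structural recursion:
Each of the 6 symbol leaves contributes 0 ε-transitions.
  c ∪ b ∪ a — 6 ε-transitions
  acb(c ∪ b ∪ a) — 9 ε-transitions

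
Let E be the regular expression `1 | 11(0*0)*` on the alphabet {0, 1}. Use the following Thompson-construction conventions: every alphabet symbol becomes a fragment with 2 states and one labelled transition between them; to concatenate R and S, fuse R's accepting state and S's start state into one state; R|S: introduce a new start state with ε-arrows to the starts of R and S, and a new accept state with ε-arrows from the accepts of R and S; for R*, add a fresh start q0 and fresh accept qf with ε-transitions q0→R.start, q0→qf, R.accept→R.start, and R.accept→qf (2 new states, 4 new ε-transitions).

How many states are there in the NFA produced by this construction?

Building bottom-up:
Each of the 5 symbol leaves contributes a 2-state fragment.
  0* = 4 states
  0*0 = 5 states
  (0*0)* = 7 states
  11(0*0)* = 9 states
  1 | 11(0*0)* = 13 states

13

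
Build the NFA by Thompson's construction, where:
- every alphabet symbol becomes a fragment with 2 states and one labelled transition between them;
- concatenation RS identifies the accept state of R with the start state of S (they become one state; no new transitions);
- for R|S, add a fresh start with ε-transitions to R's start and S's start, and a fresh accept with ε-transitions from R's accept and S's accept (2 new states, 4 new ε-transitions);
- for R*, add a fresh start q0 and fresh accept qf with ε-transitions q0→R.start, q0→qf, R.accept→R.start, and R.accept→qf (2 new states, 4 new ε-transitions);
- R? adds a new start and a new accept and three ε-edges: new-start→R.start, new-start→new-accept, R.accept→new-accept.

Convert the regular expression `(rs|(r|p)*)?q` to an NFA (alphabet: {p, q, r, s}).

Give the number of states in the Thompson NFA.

Per subexpression:
Each of the 5 symbol leaves contributes a 2-state fragment.
  rs → 3 states
  r|p → 6 states
  (r|p)* → 8 states
  rs|(r|p)* → 13 states
  (rs|(r|p)*)? → 15 states
  (rs|(r|p)*)?q → 16 states

16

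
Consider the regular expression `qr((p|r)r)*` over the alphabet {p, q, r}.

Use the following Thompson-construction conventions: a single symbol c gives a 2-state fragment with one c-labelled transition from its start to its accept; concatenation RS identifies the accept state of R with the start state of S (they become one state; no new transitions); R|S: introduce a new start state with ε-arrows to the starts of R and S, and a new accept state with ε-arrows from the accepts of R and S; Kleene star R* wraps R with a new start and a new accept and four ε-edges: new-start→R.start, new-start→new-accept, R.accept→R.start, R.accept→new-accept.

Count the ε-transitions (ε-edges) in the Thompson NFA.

Bottom-up over the parse tree:
Each of the 5 symbol leaves contributes 0 ε-transitions.
  p|r = 4 ε-transitions
  (p|r)r = 4 ε-transitions
  ((p|r)r)* = 8 ε-transitions
  qr((p|r)r)* = 8 ε-transitions

8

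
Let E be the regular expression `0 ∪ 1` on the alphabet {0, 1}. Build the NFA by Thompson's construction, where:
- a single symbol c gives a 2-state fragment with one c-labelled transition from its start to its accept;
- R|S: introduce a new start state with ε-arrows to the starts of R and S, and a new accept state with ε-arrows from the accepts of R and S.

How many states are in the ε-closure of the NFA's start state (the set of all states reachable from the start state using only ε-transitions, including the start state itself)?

3

Let C(F) = |ε-closure(F.start)| within fragment F, and note whether F accepts ε. Symbol fragments have C = 1 and do not accept ε. Then:
  0 ∪ 1 → new start ε-reaches every alternative's start; none of them accept ε, so the new accept is not reached: |closure| = 1 + 1 + 1 = 3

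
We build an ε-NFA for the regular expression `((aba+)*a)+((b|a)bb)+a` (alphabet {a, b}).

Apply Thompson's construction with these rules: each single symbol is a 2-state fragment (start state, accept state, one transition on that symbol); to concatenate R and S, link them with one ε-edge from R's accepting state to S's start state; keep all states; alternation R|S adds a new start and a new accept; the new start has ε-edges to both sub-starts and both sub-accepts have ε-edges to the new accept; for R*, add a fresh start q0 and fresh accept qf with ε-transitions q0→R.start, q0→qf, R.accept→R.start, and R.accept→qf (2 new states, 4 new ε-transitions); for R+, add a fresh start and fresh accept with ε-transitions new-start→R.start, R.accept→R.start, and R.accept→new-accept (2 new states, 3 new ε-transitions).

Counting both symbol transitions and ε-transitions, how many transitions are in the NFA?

33

Recursing over subexpressions:
Each of the 9 symbol leaves contributes 1 transition (1 symbol, 0 ε).
  a+ → 4 transitions (1 symbol, 3 ε)
  aba+ → 8 transitions (3 symbol, 5 ε)
  (aba+)* → 12 transitions (3 symbol, 9 ε)
  (aba+)*a → 14 transitions (4 symbol, 10 ε)
  ((aba+)*a)+ → 17 transitions (4 symbol, 13 ε)
  b|a → 6 transitions (2 symbol, 4 ε)
  (b|a)bb → 10 transitions (4 symbol, 6 ε)
  ((b|a)bb)+ → 13 transitions (4 symbol, 9 ε)
  ((aba+)*a)+((b|a)bb)+a → 33 transitions (9 symbol, 24 ε)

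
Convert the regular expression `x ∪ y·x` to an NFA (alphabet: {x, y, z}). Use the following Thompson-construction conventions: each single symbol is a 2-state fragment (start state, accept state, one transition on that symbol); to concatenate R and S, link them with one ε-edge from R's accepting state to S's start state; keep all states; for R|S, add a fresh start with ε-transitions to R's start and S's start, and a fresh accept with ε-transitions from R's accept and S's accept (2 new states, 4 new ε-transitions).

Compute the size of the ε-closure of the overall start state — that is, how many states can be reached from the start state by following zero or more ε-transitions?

Work bottom-up. For each fragment F, track |ε-closure(F.start)| and whether F's accept lies in that closure (i.e. whether F accepts ε). A single-symbol fragment has closure size 1 and does not accept ε.
  y·x → |closure| equals the left operand's closure size = 1 (its accept is not ε-reachable, so the closure stops there)
  x ∪ y·x → |closure| = 1 + 1 + 1 = 3 (the new accept is not ε-reachable since no branch accepts ε)

3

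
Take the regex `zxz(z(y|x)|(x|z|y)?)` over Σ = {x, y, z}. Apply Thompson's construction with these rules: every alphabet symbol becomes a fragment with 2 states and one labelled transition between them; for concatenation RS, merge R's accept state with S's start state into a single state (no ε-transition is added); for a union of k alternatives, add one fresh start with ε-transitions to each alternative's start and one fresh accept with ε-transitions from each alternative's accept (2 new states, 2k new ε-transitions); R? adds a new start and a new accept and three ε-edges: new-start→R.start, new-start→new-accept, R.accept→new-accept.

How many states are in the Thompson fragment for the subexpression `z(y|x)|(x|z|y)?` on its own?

19

Fragment for `z(y|x)|(x|z|y)?`:
Each of the 6 symbol leaves contributes a 2-state fragment.
  y|x — 6 states
  z(y|x) — 7 states
  x|z|y — 8 states
  (x|z|y)? — 10 states
  z(y|x)|(x|z|y)? — 19 states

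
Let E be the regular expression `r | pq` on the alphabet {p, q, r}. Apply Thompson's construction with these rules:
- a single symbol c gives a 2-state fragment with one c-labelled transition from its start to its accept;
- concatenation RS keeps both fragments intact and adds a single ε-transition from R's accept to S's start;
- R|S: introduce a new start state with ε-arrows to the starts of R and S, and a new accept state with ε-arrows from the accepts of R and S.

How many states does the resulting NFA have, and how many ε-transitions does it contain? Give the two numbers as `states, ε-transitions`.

Building bottom-up:
Each of the 3 symbol leaves contributes 2 states and 0 ε-transitions.
  pq → 4 states, 1 ε-transition
  r | pq → 8 states, 5 ε-transitions

8, 5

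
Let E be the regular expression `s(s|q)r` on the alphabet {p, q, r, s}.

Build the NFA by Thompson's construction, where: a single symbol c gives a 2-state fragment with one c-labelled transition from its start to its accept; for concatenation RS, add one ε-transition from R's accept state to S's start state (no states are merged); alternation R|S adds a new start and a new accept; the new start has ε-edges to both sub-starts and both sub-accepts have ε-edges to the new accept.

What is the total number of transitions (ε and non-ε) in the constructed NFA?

10

Recursing over subexpressions:
Each of the 4 symbol leaves contributes 1 transition (1 symbol, 0 ε).
  s|q : 6 transitions (2 symbol, 4 ε)
  s(s|q)r : 10 transitions (4 symbol, 6 ε)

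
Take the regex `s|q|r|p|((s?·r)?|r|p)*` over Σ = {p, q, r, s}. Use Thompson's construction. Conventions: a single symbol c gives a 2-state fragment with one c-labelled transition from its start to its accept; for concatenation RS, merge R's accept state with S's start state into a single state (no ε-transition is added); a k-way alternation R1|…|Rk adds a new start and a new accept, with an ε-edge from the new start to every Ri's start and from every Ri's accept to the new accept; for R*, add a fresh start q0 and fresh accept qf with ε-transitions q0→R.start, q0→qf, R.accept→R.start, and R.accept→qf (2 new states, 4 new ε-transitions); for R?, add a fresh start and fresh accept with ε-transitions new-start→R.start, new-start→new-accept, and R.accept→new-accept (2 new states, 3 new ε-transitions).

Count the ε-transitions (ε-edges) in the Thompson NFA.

26

Building bottom-up:
Each of the 8 symbol leaves contributes 0 ε-transitions.
  s? → 3 ε-transitions
  s?·r → 3 ε-transitions
  (s?·r)? → 6 ε-transitions
  (s?·r)?|r|p → 12 ε-transitions
  ((s?·r)?|r|p)* → 16 ε-transitions
  s|q|r|p|((s?·r)?|r|p)* → 26 ε-transitions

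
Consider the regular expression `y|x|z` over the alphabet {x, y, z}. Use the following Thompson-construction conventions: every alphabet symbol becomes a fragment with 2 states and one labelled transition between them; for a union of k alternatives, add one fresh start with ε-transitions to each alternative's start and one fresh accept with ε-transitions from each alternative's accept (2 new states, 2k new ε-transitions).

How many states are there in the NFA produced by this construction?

8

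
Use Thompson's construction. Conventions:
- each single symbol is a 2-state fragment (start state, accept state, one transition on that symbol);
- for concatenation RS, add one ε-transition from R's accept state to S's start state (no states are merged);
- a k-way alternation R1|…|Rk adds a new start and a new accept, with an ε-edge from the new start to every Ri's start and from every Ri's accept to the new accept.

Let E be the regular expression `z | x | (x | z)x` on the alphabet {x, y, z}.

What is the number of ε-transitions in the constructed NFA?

Bottom-up over the parse tree:
Each of the 5 symbol leaves contributes 0 ε-transitions.
  x | z : 4 ε-transitions
  (x | z)x : 5 ε-transitions
  z | x | (x | z)x : 11 ε-transitions

11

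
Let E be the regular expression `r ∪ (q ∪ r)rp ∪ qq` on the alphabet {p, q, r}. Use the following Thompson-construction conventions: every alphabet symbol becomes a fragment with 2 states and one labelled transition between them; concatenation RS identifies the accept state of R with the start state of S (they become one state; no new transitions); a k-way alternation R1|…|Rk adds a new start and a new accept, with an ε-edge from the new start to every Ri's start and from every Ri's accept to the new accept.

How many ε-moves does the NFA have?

10

Per subexpression:
Each of the 7 symbol leaves contributes 0 ε-transitions.
  q ∪ r = 4 ε-transitions
  (q ∪ r)rp = 4 ε-transitions
  qq = 0 ε-transitions
  r ∪ (q ∪ r)rp ∪ qq = 10 ε-transitions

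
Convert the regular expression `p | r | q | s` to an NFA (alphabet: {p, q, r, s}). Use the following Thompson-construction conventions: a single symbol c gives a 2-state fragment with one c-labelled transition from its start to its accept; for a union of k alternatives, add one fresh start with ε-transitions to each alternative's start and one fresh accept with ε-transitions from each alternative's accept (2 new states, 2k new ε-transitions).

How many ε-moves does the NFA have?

8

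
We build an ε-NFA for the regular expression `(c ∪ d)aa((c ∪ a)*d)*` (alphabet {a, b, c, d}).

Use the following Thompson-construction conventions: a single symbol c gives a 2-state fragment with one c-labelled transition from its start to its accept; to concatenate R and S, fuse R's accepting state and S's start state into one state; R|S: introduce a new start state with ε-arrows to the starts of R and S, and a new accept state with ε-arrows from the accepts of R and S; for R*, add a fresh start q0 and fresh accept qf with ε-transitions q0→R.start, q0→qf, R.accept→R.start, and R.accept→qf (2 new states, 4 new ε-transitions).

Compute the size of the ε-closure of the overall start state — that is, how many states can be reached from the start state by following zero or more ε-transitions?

3

Compute the ε-closure size of each fragment's start state recursively; a symbol fragment's start has no outgoing ε-edge, so its closure is just itself (size 1).
  c ∪ d : new start ε-reaches every alternative's start; none of them accept ε, so the new accept is not reached: |closure| = 1 + 1 + 1 = 3
  c ∪ a : new start ε-reaches every alternative's start; none of them accept ε, so the new accept is not reached: |closure| = 1 + 1 + 1 = 3
  (c ∪ a)* : new start has ε-edges to the inner start and to the new accept, so |closure| = 2 + 3 = 5
  (c ∪ a)*d : the left operand accepts ε, so the closure extends into the next operand (the shared merged state is already counted); |closure| = 5 + (1−1) = 5
  ((c ∪ a)*d)* : new start has ε-edges to the inner start and to the new accept, so |closure| = 2 + 5 = 7
  (c ∪ d)aa((c ∪ a)*d)* : |closure| equals the left operand's closure size = 3 (its accept is not ε-reachable, so the closure stops there)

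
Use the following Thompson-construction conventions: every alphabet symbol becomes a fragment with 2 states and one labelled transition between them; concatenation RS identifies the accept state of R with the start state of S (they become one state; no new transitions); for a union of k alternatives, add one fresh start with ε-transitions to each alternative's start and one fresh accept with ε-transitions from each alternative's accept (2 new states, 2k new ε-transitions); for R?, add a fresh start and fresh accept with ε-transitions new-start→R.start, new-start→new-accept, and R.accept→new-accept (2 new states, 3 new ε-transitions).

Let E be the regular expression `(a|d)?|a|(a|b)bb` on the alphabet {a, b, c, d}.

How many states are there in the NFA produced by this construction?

20

Recursing over subexpressions:
Each of the 7 symbol leaves contributes a 2-state fragment.
  a|d : 6 states
  (a|d)? : 8 states
  a|b : 6 states
  (a|b)bb : 8 states
  (a|d)?|a|(a|b)bb : 20 states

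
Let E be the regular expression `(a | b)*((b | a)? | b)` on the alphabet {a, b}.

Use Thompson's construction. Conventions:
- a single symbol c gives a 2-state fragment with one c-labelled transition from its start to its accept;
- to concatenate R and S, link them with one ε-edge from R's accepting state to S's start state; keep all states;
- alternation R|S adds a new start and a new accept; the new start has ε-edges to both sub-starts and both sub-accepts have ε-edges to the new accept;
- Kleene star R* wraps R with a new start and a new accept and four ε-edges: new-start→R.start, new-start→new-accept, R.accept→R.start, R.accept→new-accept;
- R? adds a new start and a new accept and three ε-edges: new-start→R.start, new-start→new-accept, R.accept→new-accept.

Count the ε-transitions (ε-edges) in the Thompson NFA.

Bottom-up over the parse tree:
Each of the 5 symbol leaves contributes 0 ε-transitions.
  a | b : 4 ε-transitions
  (a | b)* : 8 ε-transitions
  b | a : 4 ε-transitions
  (b | a)? : 7 ε-transitions
  (b | a)? | b : 11 ε-transitions
  (a | b)*((b | a)? | b) : 20 ε-transitions

20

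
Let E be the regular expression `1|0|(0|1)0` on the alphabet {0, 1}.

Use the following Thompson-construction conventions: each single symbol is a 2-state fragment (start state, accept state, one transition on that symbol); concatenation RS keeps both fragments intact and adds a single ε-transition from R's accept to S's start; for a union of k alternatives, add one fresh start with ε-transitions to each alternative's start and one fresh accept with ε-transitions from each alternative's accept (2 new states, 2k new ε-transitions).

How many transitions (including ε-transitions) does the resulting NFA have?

16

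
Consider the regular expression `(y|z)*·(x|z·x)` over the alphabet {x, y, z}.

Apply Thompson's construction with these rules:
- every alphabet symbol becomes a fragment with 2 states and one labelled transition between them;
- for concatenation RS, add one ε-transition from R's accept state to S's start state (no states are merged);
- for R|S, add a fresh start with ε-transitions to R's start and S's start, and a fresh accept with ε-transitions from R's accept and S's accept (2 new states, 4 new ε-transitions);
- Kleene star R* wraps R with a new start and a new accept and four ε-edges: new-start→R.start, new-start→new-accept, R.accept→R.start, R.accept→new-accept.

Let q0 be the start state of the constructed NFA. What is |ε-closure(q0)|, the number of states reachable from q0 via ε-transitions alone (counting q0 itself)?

Let C(F) = |ε-closure(F.start)| within fragment F, and note whether F accepts ε. Symbol fragments have C = 1 and do not accept ε. Then:
  y|z → |closure| = 1 + 1 + 1 = 3 (the new accept is not ε-reachable since no branch accepts ε)
  (y|z)* → new start has ε-edges to the inner start and to the new accept, so |closure| = 2 + 3 = 5
  z·x → |closure| equals the left operand's closure size = 1 (its accept is not ε-reachable, so the closure stops there)
  x|z·x → new start ε-reaches every alternative's start; none of them accept ε, so the new accept is not reached: |closure| = 1 + 1 + 1 = 3
  (y|z)*·(x|z·x) → |closure| = 5 + 3 = 8 (closure spills across the concat boundary because the left factor accepts ε)

8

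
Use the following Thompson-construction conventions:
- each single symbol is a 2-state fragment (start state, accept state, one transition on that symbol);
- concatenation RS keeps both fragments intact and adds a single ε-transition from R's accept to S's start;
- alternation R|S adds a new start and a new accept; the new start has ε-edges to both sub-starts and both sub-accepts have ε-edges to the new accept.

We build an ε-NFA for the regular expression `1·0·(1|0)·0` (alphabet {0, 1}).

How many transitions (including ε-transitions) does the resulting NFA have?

12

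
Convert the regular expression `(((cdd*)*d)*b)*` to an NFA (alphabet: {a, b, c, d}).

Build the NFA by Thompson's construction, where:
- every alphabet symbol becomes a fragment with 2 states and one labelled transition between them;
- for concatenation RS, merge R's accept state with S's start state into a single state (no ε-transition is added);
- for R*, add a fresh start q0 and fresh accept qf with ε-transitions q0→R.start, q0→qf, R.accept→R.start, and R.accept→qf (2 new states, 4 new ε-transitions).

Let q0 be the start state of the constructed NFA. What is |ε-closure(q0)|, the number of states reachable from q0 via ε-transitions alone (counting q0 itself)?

Compute the ε-closure size of each fragment's start state recursively; a symbol fragment's start has no outgoing ε-edge, so its closure is just itself (size 1).
  d* — new start has ε-edges to the inner start and to the new accept, so |ε-closure| = 2 + 1 = 3
  cdd* — |ε-closure| equals the left operand's closure size = 1 (its accept is not ε-reachable, so the closure stops there)
  (cdd*)* — new start has ε-edges to the inner start and to the new accept, so |ε-closure| = 2 + 1 = 3
  (cdd*)*d — the left operand accepts ε, so the closure extends into the next operand (the shared merged state is already counted); |ε-closure| = 3 + (1−1) = 3
  ((cdd*)*d)* — |ε-closure| = 1 (new start) + 3 (body) + 1 (new accept) = 5
  ((cdd*)*d)*b — |ε-closure| = 5 + (1−1) = 5 (closure spills across the concat boundary because the left factor accepts ε)
  (((cdd*)*d)*b)* — new start has ε-edges to the inner start and to the new accept, so |ε-closure| = 2 + 5 = 7

7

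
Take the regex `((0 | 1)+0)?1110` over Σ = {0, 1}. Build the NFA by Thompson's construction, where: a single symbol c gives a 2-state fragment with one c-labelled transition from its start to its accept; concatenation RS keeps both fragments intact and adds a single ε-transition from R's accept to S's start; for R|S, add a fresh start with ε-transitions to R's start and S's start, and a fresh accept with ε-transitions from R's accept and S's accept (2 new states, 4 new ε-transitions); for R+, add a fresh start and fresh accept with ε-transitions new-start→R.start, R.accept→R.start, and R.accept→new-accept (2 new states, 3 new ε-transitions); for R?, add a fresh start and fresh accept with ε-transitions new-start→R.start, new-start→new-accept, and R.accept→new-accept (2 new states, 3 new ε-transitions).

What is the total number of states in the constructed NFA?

20

Per subexpression:
Each of the 7 symbol leaves contributes a 2-state fragment.
  0 | 1 — 6 states
  (0 | 1)+ — 8 states
  (0 | 1)+0 — 10 states
  ((0 | 1)+0)? — 12 states
  ((0 | 1)+0)?1110 — 20 states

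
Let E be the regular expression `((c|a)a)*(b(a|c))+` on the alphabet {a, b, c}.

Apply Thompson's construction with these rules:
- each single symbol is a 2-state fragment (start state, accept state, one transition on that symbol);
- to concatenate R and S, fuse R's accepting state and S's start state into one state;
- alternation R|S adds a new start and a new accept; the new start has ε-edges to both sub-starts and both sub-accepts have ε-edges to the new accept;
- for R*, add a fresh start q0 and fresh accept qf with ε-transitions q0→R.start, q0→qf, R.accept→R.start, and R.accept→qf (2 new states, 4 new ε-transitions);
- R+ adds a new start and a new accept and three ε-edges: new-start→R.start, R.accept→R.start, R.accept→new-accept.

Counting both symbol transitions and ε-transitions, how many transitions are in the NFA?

21

By structural recursion:
Each of the 6 symbol leaves contributes 1 transition (1 symbol, 0 ε).
  c|a = 6 transitions (2 symbol, 4 ε)
  (c|a)a = 7 transitions (3 symbol, 4 ε)
  ((c|a)a)* = 11 transitions (3 symbol, 8 ε)
  a|c = 6 transitions (2 symbol, 4 ε)
  b(a|c) = 7 transitions (3 symbol, 4 ε)
  (b(a|c))+ = 10 transitions (3 symbol, 7 ε)
  ((c|a)a)*(b(a|c))+ = 21 transitions (6 symbol, 15 ε)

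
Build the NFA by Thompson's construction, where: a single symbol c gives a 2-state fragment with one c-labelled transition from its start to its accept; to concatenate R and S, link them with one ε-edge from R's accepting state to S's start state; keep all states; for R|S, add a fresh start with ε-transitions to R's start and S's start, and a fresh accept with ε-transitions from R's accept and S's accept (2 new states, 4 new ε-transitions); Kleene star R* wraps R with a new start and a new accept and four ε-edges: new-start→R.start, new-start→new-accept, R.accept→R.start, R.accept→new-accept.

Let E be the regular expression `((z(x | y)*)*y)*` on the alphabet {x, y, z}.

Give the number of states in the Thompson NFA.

16

Per subexpression:
Each of the 4 symbol leaves contributes a 2-state fragment.
  x | y — 6 states
  (x | y)* — 8 states
  z(x | y)* — 10 states
  (z(x | y)*)* — 12 states
  (z(x | y)*)*y — 14 states
  ((z(x | y)*)*y)* — 16 states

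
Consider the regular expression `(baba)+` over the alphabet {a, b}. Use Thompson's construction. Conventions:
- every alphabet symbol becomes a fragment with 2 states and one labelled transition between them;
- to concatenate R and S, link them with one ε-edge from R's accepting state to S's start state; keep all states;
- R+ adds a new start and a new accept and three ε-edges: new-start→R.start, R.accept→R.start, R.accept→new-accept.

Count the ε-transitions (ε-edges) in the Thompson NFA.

6

Building bottom-up:
Each of the 4 symbol leaves contributes 0 ε-transitions.
  baba — 3 ε-transitions
  (baba)+ — 6 ε-transitions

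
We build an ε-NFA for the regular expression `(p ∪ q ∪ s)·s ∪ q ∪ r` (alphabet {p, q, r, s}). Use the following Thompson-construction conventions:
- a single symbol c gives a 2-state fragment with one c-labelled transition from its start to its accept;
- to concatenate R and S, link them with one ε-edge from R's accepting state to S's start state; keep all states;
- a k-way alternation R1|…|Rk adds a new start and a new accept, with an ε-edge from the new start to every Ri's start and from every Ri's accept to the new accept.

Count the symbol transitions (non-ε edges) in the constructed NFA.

Recursing over subexpressions:
Each of the 6 symbol leaves contributes exactly 1 symbol transition.
  p ∪ q ∪ s : 3 symbol transitions
  (p ∪ q ∪ s)·s : 4 symbol transitions
  (p ∪ q ∪ s)·s ∪ q ∪ r : 6 symbol transitions

6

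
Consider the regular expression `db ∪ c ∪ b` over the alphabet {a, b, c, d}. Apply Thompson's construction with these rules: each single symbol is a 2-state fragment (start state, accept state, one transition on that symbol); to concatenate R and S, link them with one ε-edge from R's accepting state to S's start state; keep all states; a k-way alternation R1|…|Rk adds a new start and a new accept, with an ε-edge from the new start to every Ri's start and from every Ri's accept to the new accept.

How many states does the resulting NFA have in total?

Per subexpression:
Each of the 4 symbol leaves contributes a 2-state fragment.
  db = 4 states
  db ∪ c ∪ b = 10 states

10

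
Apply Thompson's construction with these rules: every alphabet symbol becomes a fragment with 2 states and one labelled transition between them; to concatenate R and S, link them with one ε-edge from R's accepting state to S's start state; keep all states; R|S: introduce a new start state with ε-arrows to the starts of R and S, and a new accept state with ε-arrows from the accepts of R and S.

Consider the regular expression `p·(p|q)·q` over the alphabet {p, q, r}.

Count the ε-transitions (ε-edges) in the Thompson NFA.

6

Recursing over subexpressions:
Each of the 4 symbol leaves contributes 0 ε-transitions.
  p|q : 4 ε-transitions
  p·(p|q)·q : 6 ε-transitions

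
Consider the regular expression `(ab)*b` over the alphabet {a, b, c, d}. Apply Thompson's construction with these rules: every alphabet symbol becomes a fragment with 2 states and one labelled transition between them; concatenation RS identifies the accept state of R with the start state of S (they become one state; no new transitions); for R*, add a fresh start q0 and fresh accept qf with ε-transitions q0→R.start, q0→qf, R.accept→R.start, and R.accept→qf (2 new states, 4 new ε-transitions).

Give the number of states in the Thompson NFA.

6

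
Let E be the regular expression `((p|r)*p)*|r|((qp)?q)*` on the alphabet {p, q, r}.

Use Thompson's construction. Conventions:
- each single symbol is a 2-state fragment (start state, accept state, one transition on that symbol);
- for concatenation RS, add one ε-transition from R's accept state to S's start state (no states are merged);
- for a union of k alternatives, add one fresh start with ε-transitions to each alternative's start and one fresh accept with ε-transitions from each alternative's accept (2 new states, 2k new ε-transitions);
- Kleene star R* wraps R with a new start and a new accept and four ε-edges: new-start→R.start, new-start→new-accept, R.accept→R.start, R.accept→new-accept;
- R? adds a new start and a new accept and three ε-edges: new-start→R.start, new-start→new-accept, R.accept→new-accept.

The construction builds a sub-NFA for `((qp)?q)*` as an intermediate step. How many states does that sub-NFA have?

Fragment for `((qp)?q)*`:
Each of the 3 symbol leaves contributes a 2-state fragment.
  qp = 4 states
  (qp)? = 6 states
  (qp)?q = 8 states
  ((qp)?q)* = 10 states

10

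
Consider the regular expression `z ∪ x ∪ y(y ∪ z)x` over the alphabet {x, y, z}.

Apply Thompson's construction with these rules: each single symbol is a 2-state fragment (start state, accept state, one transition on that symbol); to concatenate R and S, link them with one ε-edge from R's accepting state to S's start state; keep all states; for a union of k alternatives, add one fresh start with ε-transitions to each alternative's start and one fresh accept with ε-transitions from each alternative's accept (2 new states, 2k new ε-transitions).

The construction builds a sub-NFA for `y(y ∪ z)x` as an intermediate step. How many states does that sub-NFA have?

10

Fragment for `y(y ∪ z)x`:
Each of the 4 symbol leaves contributes a 2-state fragment.
  y ∪ z : 6 states
  y(y ∪ z)x : 10 states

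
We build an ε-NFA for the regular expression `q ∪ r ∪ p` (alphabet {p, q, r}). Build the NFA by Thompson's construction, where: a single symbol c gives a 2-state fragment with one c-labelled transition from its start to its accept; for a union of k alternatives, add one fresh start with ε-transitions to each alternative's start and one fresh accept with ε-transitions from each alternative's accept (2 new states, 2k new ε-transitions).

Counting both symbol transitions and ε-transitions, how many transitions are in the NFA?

9

Building bottom-up:
Each of the 3 symbol leaves contributes 1 transition (1 symbol, 0 ε).
  q ∪ r ∪ p = 9 transitions (3 symbol, 6 ε)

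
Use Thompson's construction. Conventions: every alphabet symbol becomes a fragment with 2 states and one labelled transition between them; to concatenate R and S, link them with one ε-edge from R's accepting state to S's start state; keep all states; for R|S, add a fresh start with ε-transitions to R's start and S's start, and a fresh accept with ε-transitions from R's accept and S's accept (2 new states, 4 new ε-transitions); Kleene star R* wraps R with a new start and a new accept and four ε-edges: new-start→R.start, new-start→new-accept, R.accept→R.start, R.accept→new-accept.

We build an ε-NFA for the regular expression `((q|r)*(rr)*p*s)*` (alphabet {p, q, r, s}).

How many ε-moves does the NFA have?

24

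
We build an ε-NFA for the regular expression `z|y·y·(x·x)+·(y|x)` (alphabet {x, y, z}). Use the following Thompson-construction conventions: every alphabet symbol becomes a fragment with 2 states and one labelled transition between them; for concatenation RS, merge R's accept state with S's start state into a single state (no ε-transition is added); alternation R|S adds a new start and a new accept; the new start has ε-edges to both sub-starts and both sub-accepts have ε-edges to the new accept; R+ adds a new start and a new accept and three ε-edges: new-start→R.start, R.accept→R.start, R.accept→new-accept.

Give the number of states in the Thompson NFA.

Per subexpression:
Each of the 7 symbol leaves contributes a 2-state fragment.
  x·x : 3 states
  (x·x)+ : 5 states
  y|x : 6 states
  y·y·(x·x)+·(y|x) : 12 states
  z|y·y·(x·x)+·(y|x) : 16 states

16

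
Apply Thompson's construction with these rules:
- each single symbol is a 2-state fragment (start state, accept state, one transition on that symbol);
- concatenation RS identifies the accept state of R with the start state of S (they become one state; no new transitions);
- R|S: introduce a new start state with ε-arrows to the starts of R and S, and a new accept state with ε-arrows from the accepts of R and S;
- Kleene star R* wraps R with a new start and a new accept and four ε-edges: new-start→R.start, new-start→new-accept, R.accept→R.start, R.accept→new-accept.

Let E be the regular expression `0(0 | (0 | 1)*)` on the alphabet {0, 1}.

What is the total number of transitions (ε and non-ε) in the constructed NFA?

16

Per subexpression:
Each of the 4 symbol leaves contributes 1 transition (1 symbol, 0 ε).
  0 | 1 — 6 transitions (2 symbol, 4 ε)
  (0 | 1)* — 10 transitions (2 symbol, 8 ε)
  0 | (0 | 1)* — 15 transitions (3 symbol, 12 ε)
  0(0 | (0 | 1)*) — 16 transitions (4 symbol, 12 ε)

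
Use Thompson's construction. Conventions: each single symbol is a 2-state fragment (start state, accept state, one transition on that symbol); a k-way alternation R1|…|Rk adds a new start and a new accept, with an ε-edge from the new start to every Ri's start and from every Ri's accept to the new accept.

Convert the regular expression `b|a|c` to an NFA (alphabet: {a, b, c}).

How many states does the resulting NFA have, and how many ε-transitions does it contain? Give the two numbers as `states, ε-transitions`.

8, 6

Bottom-up over the parse tree:
Each of the 3 symbol leaves contributes 2 states and 0 ε-transitions.
  b|a|c — 8 states, 6 ε-transitions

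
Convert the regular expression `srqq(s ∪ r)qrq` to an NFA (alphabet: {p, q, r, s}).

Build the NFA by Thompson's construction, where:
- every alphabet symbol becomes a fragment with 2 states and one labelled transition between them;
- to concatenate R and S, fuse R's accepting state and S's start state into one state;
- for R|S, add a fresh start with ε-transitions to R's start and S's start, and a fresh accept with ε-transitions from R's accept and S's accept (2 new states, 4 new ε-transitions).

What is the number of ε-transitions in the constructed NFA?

4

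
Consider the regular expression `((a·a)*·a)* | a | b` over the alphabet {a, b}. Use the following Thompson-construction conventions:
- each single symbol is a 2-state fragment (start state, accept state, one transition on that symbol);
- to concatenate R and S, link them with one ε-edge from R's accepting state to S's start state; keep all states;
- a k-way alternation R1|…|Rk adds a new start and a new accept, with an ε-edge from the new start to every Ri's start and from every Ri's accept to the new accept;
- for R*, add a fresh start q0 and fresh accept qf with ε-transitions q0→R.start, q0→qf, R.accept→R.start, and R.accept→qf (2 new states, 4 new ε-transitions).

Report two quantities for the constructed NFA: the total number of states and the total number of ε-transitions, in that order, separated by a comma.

16, 16

By structural recursion:
Each of the 5 symbol leaves contributes 2 states and 0 ε-transitions.
  a·a : 4 states, 1 ε-transition
  (a·a)* : 6 states, 5 ε-transitions
  (a·a)*·a : 8 states, 6 ε-transitions
  ((a·a)*·a)* : 10 states, 10 ε-transitions
  ((a·a)*·a)* | a | b : 16 states, 16 ε-transitions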